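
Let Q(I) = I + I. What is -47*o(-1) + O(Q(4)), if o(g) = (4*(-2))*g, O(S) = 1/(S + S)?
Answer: -6015/16 ≈ -375.94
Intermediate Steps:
Q(I) = 2*I
O(S) = 1/(2*S)
o(g) = -8*g
-47*o(-1) + O(Q(4)) = -(-376)*(-1) + 1/(2*((2*4))) = -47*8 + (1/2)/8 = -376 + (1/2)*(1/8) = -376 + 1/16 = -6015/16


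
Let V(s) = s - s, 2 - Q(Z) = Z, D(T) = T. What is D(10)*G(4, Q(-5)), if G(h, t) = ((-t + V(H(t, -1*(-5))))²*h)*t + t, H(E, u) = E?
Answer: 13790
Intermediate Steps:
Q(Z) = 2 - Z
V(s) = 0
G(h, t) = t + h*t³ (G(h, t) = ((-t + 0)²*h)*t + t = ((-t)²*h)*t + t = (t²*h)*t + t = (h*t²)*t + t = h*t³ + t = t + h*t³)
D(10)*G(4, Q(-5)) = 10*((2 - 1*(-5)) + 4*(2 - 1*(-5))³) = 10*((2 + 5) + 4*(2 + 5)³) = 10*(7 + 4*7³) = 10*(7 + 4*343) = 10*(7 + 1372) = 10*1379 = 13790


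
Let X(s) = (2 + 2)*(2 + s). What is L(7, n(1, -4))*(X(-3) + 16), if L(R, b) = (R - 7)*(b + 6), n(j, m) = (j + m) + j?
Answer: 0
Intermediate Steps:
n(j, m) = m + 2*j
X(s) = 8 + 4*s (X(s) = 4*(2 + s) = 8 + 4*s)
L(R, b) = (-7 + R)*(6 + b)
L(7, n(1, -4))*(X(-3) + 16) = (-42 - 7*(-4 + 2*1) + 6*7 + 7*(-4 + 2*1))*((8 + 4*(-3)) + 16) = (-42 - 7*(-4 + 2) + 42 + 7*(-4 + 2))*((8 - 12) + 16) = (-42 - 7*(-2) + 42 + 7*(-2))*(-4 + 16) = (-42 + 14 + 42 - 14)*12 = 0*12 = 0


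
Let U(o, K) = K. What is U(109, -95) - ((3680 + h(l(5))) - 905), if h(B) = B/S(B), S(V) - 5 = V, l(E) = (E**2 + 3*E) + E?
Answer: -28709/10 ≈ -2870.9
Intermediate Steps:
l(E) = E**2 + 4*E
S(V) = 5 + V
h(B) = B/(5 + B)
U(109, -95) - ((3680 + h(l(5))) - 905) = -95 - ((3680 + (5*(4 + 5))/(5 + 5*(4 + 5))) - 905) = -95 - ((3680 + (5*9)/(5 + 5*9)) - 905) = -95 - ((3680 + 45/(5 + 45)) - 905) = -95 - ((3680 + 45/50) - 905) = -95 - ((3680 + 45*(1/50)) - 905) = -95 - ((3680 + 9/10) - 905) = -95 - (36809/10 - 905) = -95 - 1*27759/10 = -95 - 27759/10 = -28709/10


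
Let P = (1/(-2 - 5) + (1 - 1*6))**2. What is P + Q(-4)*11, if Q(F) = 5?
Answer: 3991/49 ≈ 81.449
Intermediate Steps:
P = 1296/49 (P = (1/(-7) + (1 - 6))**2 = (-1/7 - 5)**2 = (-36/7)**2 = 1296/49 ≈ 26.449)
P + Q(-4)*11 = 1296/49 + 5*11 = 1296/49 + 55 = 3991/49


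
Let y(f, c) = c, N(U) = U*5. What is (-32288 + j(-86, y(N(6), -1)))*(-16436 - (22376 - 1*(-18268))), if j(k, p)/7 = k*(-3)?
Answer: 1739912560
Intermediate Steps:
N(U) = 5*U
j(k, p) = -21*k (j(k, p) = 7*(k*(-3)) = 7*(-3*k) = -21*k)
(-32288 + j(-86, y(N(6), -1)))*(-16436 - (22376 - 1*(-18268))) = (-32288 - 21*(-86))*(-16436 - (22376 - 1*(-18268))) = (-32288 + 1806)*(-16436 - (22376 + 18268)) = -30482*(-16436 - 1*40644) = -30482*(-16436 - 40644) = -30482*(-57080) = 1739912560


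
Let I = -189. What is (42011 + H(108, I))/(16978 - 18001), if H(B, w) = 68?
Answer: -42079/1023 ≈ -41.133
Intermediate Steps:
(42011 + H(108, I))/(16978 - 18001) = (42011 + 68)/(16978 - 18001) = 42079/(-1023) = 42079*(-1/1023) = -42079/1023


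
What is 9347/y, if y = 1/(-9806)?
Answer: -91656682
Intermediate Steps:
y = -1/9806 ≈ -0.00010198
9347/y = 9347/(-1/9806) = 9347*(-9806) = -91656682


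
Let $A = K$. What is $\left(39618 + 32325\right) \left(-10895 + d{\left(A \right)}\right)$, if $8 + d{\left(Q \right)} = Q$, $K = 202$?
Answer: $-769862043$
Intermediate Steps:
$A = 202$
$d{\left(Q \right)} = -8 + Q$
$\left(39618 + 32325\right) \left(-10895 + d{\left(A \right)}\right) = \left(39618 + 32325\right) \left(-10895 + \left(-8 + 202\right)\right) = 71943 \left(-10895 + 194\right) = 71943 \left(-10701\right) = -769862043$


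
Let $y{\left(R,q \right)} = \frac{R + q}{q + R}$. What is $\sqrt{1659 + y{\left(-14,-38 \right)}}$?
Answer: $2 \sqrt{415} \approx 40.743$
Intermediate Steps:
$y{\left(R,q \right)} = 1$ ($y{\left(R,q \right)} = \frac{R + q}{R + q} = 1$)
$\sqrt{1659 + y{\left(-14,-38 \right)}} = \sqrt{1659 + 1} = \sqrt{1660} = 2 \sqrt{415}$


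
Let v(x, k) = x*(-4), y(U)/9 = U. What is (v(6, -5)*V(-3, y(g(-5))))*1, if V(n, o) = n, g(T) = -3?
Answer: 72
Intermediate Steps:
y(U) = 9*U
v(x, k) = -4*x
(v(6, -5)*V(-3, y(g(-5))))*1 = (-4*6*(-3))*1 = -24*(-3)*1 = 72*1 = 72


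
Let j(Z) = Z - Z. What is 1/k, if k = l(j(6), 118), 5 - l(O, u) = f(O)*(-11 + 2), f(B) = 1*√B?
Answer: ⅕ ≈ 0.20000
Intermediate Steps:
j(Z) = 0
f(B) = √B
l(O, u) = 5 + 9*√O (l(O, u) = 5 - √O*(-11 + 2) = 5 - √O*(-9) = 5 - (-9)*√O = 5 + 9*√O)
k = 5 (k = 5 + 9*√0 = 5 + 9*0 = 5 + 0 = 5)
1/k = 1/5 = ⅕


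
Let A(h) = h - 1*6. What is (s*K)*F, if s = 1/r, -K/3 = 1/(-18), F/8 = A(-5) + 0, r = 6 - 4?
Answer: -22/3 ≈ -7.3333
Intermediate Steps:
A(h) = -6 + h (A(h) = h - 6 = -6 + h)
r = 2
F = -88 (F = 8*((-6 - 5) + 0) = 8*(-11 + 0) = 8*(-11) = -88)
K = ⅙ (K = -3/(-18) = -3*(-1/18) = ⅙ ≈ 0.16667)
s = ½ (s = 1/2 = ½ ≈ 0.50000)
(s*K)*F = ((½)*(⅙))*(-88) = (1/12)*(-88) = -22/3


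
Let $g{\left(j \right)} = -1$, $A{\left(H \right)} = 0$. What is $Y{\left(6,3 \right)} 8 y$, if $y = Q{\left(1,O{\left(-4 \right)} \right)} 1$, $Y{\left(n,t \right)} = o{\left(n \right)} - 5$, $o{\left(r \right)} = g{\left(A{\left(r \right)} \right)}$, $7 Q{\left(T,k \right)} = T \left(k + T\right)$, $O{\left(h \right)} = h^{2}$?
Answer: $- \frac{816}{7} \approx -116.57$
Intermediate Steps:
$Q{\left(T,k \right)} = \frac{T \left(T + k\right)}{7}$ ($Q{\left(T,k \right)} = \frac{T \left(k + T\right)}{7} = \frac{T \left(T + k\right)}{7}$)
$o{\left(r \right)} = -1$
$Y{\left(n,t \right)} = -6$ ($Y{\left(n,t \right)} = -1 - 5 = -6$)
$y = \frac{17}{7}$ ($y = \frac{1}{7} \cdot 1 \left(1 + \left(-4\right)^{2}\right) 1 = \frac{1}{7} \cdot 1 \left(1 + 16\right) 1 = \frac{1}{7} \cdot 1 \cdot 17 \cdot 1 = \frac{17}{7} \cdot 1 = \frac{17}{7} \approx 2.4286$)
$Y{\left(6,3 \right)} 8 y = \left(-6\right) 8 \cdot \frac{17}{7} = \left(-48\right) \frac{17}{7} = - \frac{816}{7}$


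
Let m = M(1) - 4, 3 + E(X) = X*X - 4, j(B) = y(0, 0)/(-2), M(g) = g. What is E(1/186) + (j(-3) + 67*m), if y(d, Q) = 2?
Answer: -7230563/34596 ≈ -209.00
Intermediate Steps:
j(B) = -1 (j(B) = 2/(-2) = 2*(-½) = -1)
E(X) = -7 + X² (E(X) = -3 + (X*X - 4) = -3 + (X² - 4) = -3 + (-4 + X²) = -7 + X²)
m = -3 (m = 1 - 4 = -3)
E(1/186) + (j(-3) + 67*m) = (-7 + (1/186)²) + (-1 + 67*(-3)) = (-7 + (1/186)²) + (-1 - 201) = (-7 + 1/34596) - 202 = -242171/34596 - 202 = -7230563/34596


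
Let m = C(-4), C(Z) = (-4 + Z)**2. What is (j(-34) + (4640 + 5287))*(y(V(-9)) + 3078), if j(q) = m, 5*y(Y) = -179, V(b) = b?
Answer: 151973101/5 ≈ 3.0395e+7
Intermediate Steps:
m = 64 (m = (-4 - 4)**2 = (-8)**2 = 64)
y(Y) = -179/5 (y(Y) = (1/5)*(-179) = -179/5)
j(q) = 64
(j(-34) + (4640 + 5287))*(y(V(-9)) + 3078) = (64 + (4640 + 5287))*(-179/5 + 3078) = (64 + 9927)*(15211/5) = 9991*(15211/5) = 151973101/5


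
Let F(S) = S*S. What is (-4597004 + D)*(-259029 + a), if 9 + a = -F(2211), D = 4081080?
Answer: 2655749229516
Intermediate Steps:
F(S) = S**2
a = -4888530 (a = -9 - 1*2211**2 = -9 - 1*4888521 = -9 - 4888521 = -4888530)
(-4597004 + D)*(-259029 + a) = (-4597004 + 4081080)*(-259029 - 4888530) = -515924*(-5147559) = 2655749229516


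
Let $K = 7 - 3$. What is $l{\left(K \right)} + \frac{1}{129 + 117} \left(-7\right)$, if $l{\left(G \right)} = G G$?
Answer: $\frac{3929}{246} \approx 15.972$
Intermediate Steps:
$K = 4$
$l{\left(G \right)} = G^{2}$
$l{\left(K \right)} + \frac{1}{129 + 117} \left(-7\right) = 4^{2} + \frac{1}{129 + 117} \left(-7\right) = 16 + \frac{1}{246} \left(-7\right) = 16 - \frac{7}{246} = \frac{3929}{246}$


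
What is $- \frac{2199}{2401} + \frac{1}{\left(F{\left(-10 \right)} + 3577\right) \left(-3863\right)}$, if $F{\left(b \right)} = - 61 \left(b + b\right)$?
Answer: $- \frac{40749255790}{44492477211} \approx -0.91587$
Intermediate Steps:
$F{\left(b \right)} = - 122 b$ ($F{\left(b \right)} = - 61 \cdot 2 b = - 122 b$)
$- \frac{2199}{2401} + \frac{1}{\left(F{\left(-10 \right)} + 3577\right) \left(-3863\right)} = - \frac{2199}{2401} + \frac{1}{\left(\left(-122\right) \left(-10\right) + 3577\right) \left(-3863\right)} = \left(-2199\right) \frac{1}{2401} + \frac{1}{1220 + 3577} \left(- \frac{1}{3863}\right) = - \frac{2199}{2401} + \frac{1}{4797} \left(- \frac{1}{3863}\right) = - \frac{2199}{2401} - \frac{1}{18530811} = - \frac{40749255790}{44492477211}$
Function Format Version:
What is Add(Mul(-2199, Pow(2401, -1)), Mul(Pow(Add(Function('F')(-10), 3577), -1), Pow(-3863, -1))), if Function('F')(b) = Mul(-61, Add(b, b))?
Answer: Rational(-40749255790, 44492477211) ≈ -0.91587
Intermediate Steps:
Function('F')(b) = Mul(-122, b) (Function('F')(b) = Mul(-61, Mul(2, b)) = Mul(-122, b))
Add(Mul(-2199, Pow(2401, -1)), Mul(Pow(Add(Function('F')(-10), 3577), -1), Pow(-3863, -1))) = Add(Mul(-2199, Pow(2401, -1)), Mul(Pow(Add(Mul(-122, -10), 3577), -1), Pow(-3863, -1))) = Add(Mul(-2199, Rational(1, 2401)), Mul(Pow(Add(1220, 3577), -1), Rational(-1, 3863))) = Add(Rational(-2199, 2401), Mul(Pow(4797, -1), Rational(-1, 3863))) = Add(Rational(-2199, 2401), Mul(Rational(1, 4797), Rational(-1, 3863))) = Add(Rational(-2199, 2401), Rational(-1, 18530811)) = Rational(-40749255790, 44492477211)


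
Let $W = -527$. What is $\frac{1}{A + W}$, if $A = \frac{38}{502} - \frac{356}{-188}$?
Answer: $- \frac{11797}{6193787} \approx -0.0019046$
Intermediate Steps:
$A = \frac{23232}{11797}$ ($A = 38 \cdot \frac{1}{502} - - \frac{89}{47} = \frac{19}{251} + \frac{89}{47} = \frac{23232}{11797} \approx 1.9693$)
$\frac{1}{A + W} = \frac{1}{\frac{23232}{11797} - 527} = \frac{1}{- \frac{6193787}{11797}} = - \frac{11797}{6193787}$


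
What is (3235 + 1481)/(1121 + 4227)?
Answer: 1179/1337 ≈ 0.88182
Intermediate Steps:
(3235 + 1481)/(1121 + 4227) = 4716/5348 = 4716*(1/5348) = 1179/1337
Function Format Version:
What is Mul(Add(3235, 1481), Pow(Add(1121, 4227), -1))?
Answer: Rational(1179, 1337) ≈ 0.88182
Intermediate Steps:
Mul(Add(3235, 1481), Pow(Add(1121, 4227), -1)) = Mul(4716, Pow(5348, -1)) = Mul(4716, Rational(1, 5348)) = Rational(1179, 1337)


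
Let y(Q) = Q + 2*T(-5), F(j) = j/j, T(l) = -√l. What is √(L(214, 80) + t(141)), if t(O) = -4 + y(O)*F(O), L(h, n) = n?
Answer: √(217 - 2*I*√5) ≈ 14.732 - 0.1518*I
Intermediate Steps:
F(j) = 1
y(Q) = Q - 2*I*√5 (y(Q) = Q + 2*(-√(-5)) = Q + 2*(-I*√5) = Q - 2*I*√5)
t(O) = -4 + O - 2*I*√5 (t(O) = -4 + (O - 2*I*√5)*1 = -4 + (O - 2*I*√5) = -4 + O - 2*I*√5)
√(L(214, 80) + t(141)) = √(80 + (-4 + 141 - 2*I*√5)) = √(80 + (137 - 2*I*√5)) = √(217 - 2*I*√5)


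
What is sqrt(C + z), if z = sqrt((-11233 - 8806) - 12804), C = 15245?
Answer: sqrt(15245 + I*sqrt(32843)) ≈ 123.47 + 0.7339*I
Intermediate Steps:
z = I*sqrt(32843) (z = sqrt(-20039 - 12804) = sqrt(-32843) = I*sqrt(32843) ≈ 181.23*I)
sqrt(C + z) = sqrt(15245 + I*sqrt(32843))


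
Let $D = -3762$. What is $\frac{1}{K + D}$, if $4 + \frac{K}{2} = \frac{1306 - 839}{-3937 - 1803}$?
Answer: $- \frac{2870}{10820367} \approx -0.00026524$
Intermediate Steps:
$K = - \frac{23427}{2870}$ ($K = -8 + 2 \frac{1306 - 839}{-3937 - 1803} = -8 + 2 \frac{467}{-5740} = -8 + 2 \cdot 467 \left(- \frac{1}{5740}\right) = -8 + 2 \left(- \frac{467}{5740}\right) = -8 - \frac{467}{2870} = - \frac{23427}{2870} \approx -8.1627$)
$\frac{1}{K + D} = \frac{1}{- \frac{23427}{2870} - 3762} = \frac{1}{- \frac{10820367}{2870}} = - \frac{2870}{10820367}$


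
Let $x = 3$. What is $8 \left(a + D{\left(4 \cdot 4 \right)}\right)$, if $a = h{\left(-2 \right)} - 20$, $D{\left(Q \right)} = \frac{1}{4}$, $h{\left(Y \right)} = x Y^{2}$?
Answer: $-62$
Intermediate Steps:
$h{\left(Y \right)} = 3 Y^{2}$
$D{\left(Q \right)} = \frac{1}{4}$
$a = -8$ ($a = 3 \left(-2\right)^{2} - 20 = 3 \cdot 4 - 20 = 12 - 20 = -8$)
$8 \left(a + D{\left(4 \cdot 4 \right)}\right) = 8 \left(-8 + \frac{1}{4}\right) = 8 \left(- \frac{31}{4}\right) = -62$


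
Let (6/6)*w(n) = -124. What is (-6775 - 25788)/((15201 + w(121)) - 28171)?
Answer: 32563/13094 ≈ 2.4869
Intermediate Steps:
w(n) = -124
(-6775 - 25788)/((15201 + w(121)) - 28171) = (-6775 - 25788)/((15201 - 124) - 28171) = -32563/(15077 - 28171) = -32563/(-13094) = -32563*(-1/13094) = 32563/13094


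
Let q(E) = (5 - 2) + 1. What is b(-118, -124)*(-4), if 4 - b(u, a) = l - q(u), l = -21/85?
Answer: -2804/85 ≈ -32.988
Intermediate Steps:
l = -21/85 (l = -21*1/85 = -21/85 ≈ -0.24706)
q(E) = 4 (q(E) = 3 + 1 = 4)
b(u, a) = 701/85 (b(u, a) = 4 - (-21/85 - 1*4) = 4 - (-21/85 - 4) = 4 - 1*(-361/85) = 4 + 361/85 = 701/85)
b(-118, -124)*(-4) = (701/85)*(-4) = -2804/85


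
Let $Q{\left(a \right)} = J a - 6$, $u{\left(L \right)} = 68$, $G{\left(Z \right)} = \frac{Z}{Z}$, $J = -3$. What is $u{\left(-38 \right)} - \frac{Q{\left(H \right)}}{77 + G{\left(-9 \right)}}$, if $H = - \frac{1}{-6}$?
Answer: $\frac{817}{12} \approx 68.083$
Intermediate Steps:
$G{\left(Z \right)} = 1$
$H = \frac{1}{6}$ ($H = \left(-1\right) \left(- \frac{1}{6}\right) = \frac{1}{6} \approx 0.16667$)
$Q{\left(a \right)} = -6 - 3 a$ ($Q{\left(a \right)} = - 3 a - 6 = -6 - 3 a$)
$u{\left(-38 \right)} - \frac{Q{\left(H \right)}}{77 + G{\left(-9 \right)}} = 68 - \frac{-6 - \frac{1}{2}}{77 + 1} = 68 - \frac{-6 - \frac{1}{2}}{78} = 68 - \left(- \frac{13}{2}\right) \frac{1}{78} = 68 - - \frac{1}{12} = 68 + \frac{1}{12} = \frac{817}{12}$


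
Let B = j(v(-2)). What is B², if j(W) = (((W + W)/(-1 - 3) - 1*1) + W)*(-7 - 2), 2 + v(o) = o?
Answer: 729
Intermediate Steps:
v(o) = -2 + o
j(W) = 9 - 9*W/2 (j(W) = (((2*W)/(-4) - 1) + W)*(-9) = (((2*W)*(-¼) - 1) + W)*(-9) = ((-W/2 - 1) + W)*(-9) = ((-1 - W/2) + W)*(-9) = (-1 + W/2)*(-9) = 9 - 9*W/2)
B = 27 (B = 9 - 9*(-2 - 2)/2 = 9 - 9/2*(-4) = 9 + 18 = 27)
B² = 27² = 729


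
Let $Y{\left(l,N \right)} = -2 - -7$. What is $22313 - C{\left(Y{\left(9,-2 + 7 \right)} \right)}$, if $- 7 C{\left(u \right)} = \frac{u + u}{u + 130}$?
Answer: $\frac{4217159}{189} \approx 22313.0$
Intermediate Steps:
$Y{\left(l,N \right)} = 5$ ($Y{\left(l,N \right)} = -2 + 7 = 5$)
$C{\left(u \right)} = - \frac{2 u}{7 \left(130 + u\right)}$ ($C{\left(u \right)} = - \frac{\left(u + u\right) \frac{1}{u + 130}}{7} = - \frac{2 u \frac{1}{130 + u}}{7} = - \frac{2 u}{7 \left(130 + u\right)}$)
$22313 - C{\left(Y{\left(9,-2 + 7 \right)} \right)} = 22313 - \left(-2\right) 5 \frac{1}{910 + 7 \cdot 5} = 22313 - \left(-2\right) 5 \frac{1}{910 + 35} = 22313 - \left(-2\right) 5 \cdot \frac{1}{945} = 22313 - - \frac{2}{189} = 22313 + \frac{2}{189} = \frac{4217159}{189}$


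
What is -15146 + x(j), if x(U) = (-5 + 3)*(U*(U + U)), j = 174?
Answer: -136250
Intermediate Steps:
x(U) = -4*U² (x(U) = -2*U*2*U = -4*U²)
-15146 + x(j) = -15146 - 4*174² = -15146 - 4*30276 = -15146 - 121104 = -136250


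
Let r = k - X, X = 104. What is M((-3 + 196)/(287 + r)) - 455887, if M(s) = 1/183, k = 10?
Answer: -83427320/183 ≈ -4.5589e+5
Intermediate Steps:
r = -94 (r = 10 - 1*104 = 10 - 104 = -94)
M(s) = 1/183
M((-3 + 196)/(287 + r)) - 455887 = 1/183 - 455887 = -83427320/183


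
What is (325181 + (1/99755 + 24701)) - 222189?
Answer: 12738015216/99755 ≈ 1.2769e+5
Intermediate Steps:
(325181 + (1/99755 + 24701)) - 222189 = (325181 + 2464048256/99755) - 222189 = 34902478911/99755 - 222189 = 12738015216/99755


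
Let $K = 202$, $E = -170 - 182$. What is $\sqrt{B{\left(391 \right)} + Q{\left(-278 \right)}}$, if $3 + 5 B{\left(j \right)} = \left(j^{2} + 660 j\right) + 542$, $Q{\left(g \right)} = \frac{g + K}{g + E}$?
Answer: $\frac{\sqrt{907314730}}{105} \approx 286.87$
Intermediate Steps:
$E = -352$
$Q{\left(g \right)} = \frac{202 + g}{-352 + g}$ ($Q{\left(g \right)} = \frac{g + 202}{g - 352} = \frac{202 + g}{-352 + g}$)
$B{\left(j \right)} = \frac{539}{5} + 132 j + \frac{j^{2}}{5}$ ($B{\left(j \right)} = - \frac{3}{5} + \frac{\left(j^{2} + 660 j\right) + 542}{5} = - \frac{3}{5} + \frac{542 + j^{2} + 660 j}{5} = - \frac{3}{5} + \left(\frac{542}{5} + 132 j + \frac{j^{2}}{5}\right) = \frac{539}{5} + 132 j + \frac{j^{2}}{5}$)
$\sqrt{B{\left(391 \right)} + Q{\left(-278 \right)}} = \sqrt{\left(\frac{539}{5} + 132 \cdot 391 + \frac{391^{2}}{5}\right) + \frac{202 - 278}{-352 - 278}} = \sqrt{\left(\frac{539}{5} + 51612 + \frac{1}{5} \cdot 152881\right) + \frac{1}{-630} \left(-76\right)} = \sqrt{\left(\frac{539}{5} + 51612 + \frac{152881}{5}\right) - - \frac{38}{315}} = \sqrt{82296 + \frac{38}{315}} = \sqrt{\frac{25923278}{315}} = \frac{\sqrt{907314730}}{105}$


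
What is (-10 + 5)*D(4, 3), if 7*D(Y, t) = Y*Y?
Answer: -80/7 ≈ -11.429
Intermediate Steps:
D(Y, t) = Y²/7 (D(Y, t) = (Y*Y)/7 = Y²/7)
(-10 + 5)*D(4, 3) = (-10 + 5)*((⅐)*4²) = -5*16/7 = -80/7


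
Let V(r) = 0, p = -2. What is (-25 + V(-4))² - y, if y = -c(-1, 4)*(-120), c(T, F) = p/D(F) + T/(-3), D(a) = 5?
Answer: 633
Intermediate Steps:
c(T, F) = -⅖ - T/3 (c(T, F) = -2/5 + T/(-3) = -2*⅕ + T*(-⅓) = -⅖ - T/3)
y = -8 (y = -(-⅖ - ⅓*(-1))*(-120) = -(-⅖ + ⅓)*(-120) = -(-1)*(-120)/15 = -1*8 = -8)
(-25 + V(-4))² - y = (-25 + 0)² - 1*(-8) = (-25)² + 8 = 625 + 8 = 633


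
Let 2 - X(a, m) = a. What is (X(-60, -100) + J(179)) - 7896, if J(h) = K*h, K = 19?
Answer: -4433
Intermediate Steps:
X(a, m) = 2 - a
J(h) = 19*h
(X(-60, -100) + J(179)) - 7896 = ((2 - 1*(-60)) + 19*179) - 7896 = ((2 + 60) + 3401) - 7896 = (62 + 3401) - 7896 = 3463 - 7896 = -4433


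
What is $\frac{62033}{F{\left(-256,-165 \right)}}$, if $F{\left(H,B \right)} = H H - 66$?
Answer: $\frac{62033}{65470} \approx 0.9475$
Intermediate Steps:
$F{\left(H,B \right)} = -66 + H^{2}$ ($F{\left(H,B \right)} = H^{2} - 66 = -66 + H^{2}$)
$\frac{62033}{F{\left(-256,-165 \right)}} = \frac{62033}{-66 + \left(-256\right)^{2}} = \frac{62033}{-66 + 65536} = \frac{62033}{65470}$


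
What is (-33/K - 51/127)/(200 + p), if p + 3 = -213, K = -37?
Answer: -144/4699 ≈ -0.030645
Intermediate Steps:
p = -216 (p = -3 - 213 = -216)
(-33/K - 51/127)/(200 + p) = (-33/(-37) - 51/127)/(200 - 216) = (-33*(-1/37) - 51*1/127)/(-16) = -(33/37 - 51/127)/16 = -1/16*2304/4699 = -144/4699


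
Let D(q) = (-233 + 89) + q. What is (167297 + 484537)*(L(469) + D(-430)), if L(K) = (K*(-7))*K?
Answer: -1004020562034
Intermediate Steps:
D(q) = -144 + q
L(K) = -7*K² (L(K) = (-7*K)*K = -7*K²)
(167297 + 484537)*(L(469) + D(-430)) = (167297 + 484537)*(-7*469² + (-144 - 430)) = 651834*(-7*219961 - 574) = 651834*(-1539727 - 574) = 651834*(-1540301) = -1004020562034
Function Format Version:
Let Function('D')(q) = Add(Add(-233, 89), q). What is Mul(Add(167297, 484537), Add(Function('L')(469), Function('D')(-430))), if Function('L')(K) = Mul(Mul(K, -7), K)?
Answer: -1004020562034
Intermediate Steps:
Function('D')(q) = Add(-144, q)
Function('L')(K) = Mul(-7, Pow(K, 2)) (Function('L')(K) = Mul(Mul(-7, K), K) = Mul(-7, Pow(K, 2)))
Mul(Add(167297, 484537), Add(Function('L')(469), Function('D')(-430))) = Mul(Add(167297, 484537), Add(Mul(-7, Pow(469, 2)), Add(-144, -430))) = Mul(651834, Add(Mul(-7, 219961), -574)) = Mul(651834, Add(-1539727, -574)) = Mul(651834, -1540301) = -1004020562034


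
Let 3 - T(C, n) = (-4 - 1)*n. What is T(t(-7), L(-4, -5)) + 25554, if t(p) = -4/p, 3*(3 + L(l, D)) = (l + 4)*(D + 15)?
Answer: 25542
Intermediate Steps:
L(l, D) = -3 + (4 + l)*(15 + D)/3 (L(l, D) = -3 + ((l + 4)*(D + 15))/3 = -3 + ((4 + l)*(15 + D))/3 = -3 + (4 + l)*(15 + D)/3)
T(C, n) = 3 + 5*n (T(C, n) = 3 - (-4 - 1)*n = 3 - (-5)*n = 3 + 5*n)
T(t(-7), L(-4, -5)) + 25554 = (3 + 5*(17 + 5*(-4) + (4/3)*(-5) + (⅓)*(-5)*(-4))) + 25554 = (3 + 5*(17 - 20 - 20/3 + 20/3)) + 25554 = (3 + 5*(-3)) + 25554 = (3 - 15) + 25554 = -12 + 25554 = 25542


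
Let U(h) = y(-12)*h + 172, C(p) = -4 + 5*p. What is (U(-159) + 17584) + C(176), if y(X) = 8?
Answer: 17360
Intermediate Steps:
U(h) = 172 + 8*h (U(h) = 8*h + 172 = 172 + 8*h)
(U(-159) + 17584) + C(176) = ((172 + 8*(-159)) + 17584) + (-4 + 5*176) = ((172 - 1272) + 17584) + (-4 + 880) = (-1100 + 17584) + 876 = 16484 + 876 = 17360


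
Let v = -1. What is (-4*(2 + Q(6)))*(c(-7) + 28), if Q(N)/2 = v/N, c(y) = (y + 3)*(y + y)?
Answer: -560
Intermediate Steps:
c(y) = 2*y*(3 + y) (c(y) = (3 + y)*(2*y) = 2*y*(3 + y))
Q(N) = -2/N (Q(N) = 2*(-1/N) = -2/N)
(-4*(2 + Q(6)))*(c(-7) + 28) = (-4*(2 - 2/6))*(2*(-7)*(3 - 7) + 28) = (-4*(2 - 2*1/6))*(2*(-7)*(-4) + 28) = (-4*(2 - 1/3))*(56 + 28) = -4*5/3*84 = -20/3*84 = -560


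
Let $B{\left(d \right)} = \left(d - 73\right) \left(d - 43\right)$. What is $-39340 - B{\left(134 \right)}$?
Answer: $-44891$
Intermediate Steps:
$B{\left(d \right)} = \left(-73 + d\right) \left(-43 + d\right)$
$-39340 - B{\left(134 \right)} = -39340 - \left(3139 + 134^{2} - 15544\right) = -39340 - \left(3139 + 17956 - 15544\right) = -39340 - 5551 = -44891$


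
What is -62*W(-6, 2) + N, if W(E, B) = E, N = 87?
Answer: 459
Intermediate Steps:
-62*W(-6, 2) + N = -62*(-6) + 87 = 372 + 87 = 459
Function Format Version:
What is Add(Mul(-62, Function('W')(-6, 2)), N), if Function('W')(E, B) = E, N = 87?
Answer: 459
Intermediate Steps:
Add(Mul(-62, Function('W')(-6, 2)), N) = Add(Mul(-62, -6), 87) = Add(372, 87) = 459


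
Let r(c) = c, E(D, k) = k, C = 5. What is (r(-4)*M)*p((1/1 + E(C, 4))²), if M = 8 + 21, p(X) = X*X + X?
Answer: -75400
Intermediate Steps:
p(X) = X + X² (p(X) = X² + X = X + X²)
M = 29
(r(-4)*M)*p((1/1 + E(C, 4))²) = (-4*29)*((1/1 + 4)²*(1 + (1/1 + 4)²)) = -116*(1*1 + 4)²*(1 + (1*1 + 4)²) = -116*(1 + 4)²*(1 + (1 + 4)²) = -116*5²*(1 + 5²) = -2900*(1 + 25) = -2900*26 = -116*650 = -75400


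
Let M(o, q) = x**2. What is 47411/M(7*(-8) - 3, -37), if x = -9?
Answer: 47411/81 ≈ 585.32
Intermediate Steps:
M(o, q) = 81 (M(o, q) = (-9)**2 = 81)
47411/M(7*(-8) - 3, -37) = 47411/81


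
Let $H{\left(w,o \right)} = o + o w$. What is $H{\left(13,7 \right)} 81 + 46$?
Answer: $7984$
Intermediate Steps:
$H{\left(13,7 \right)} 81 + 46 = 7 \left(1 + 13\right) 81 + 46 = 7 \cdot 14 \cdot 81 + 46 = 98 \cdot 81 + 46 = 7938 + 46 = 7984$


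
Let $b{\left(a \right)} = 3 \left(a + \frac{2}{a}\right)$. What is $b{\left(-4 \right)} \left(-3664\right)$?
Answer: $49464$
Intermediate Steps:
$b{\left(a \right)} = 3 a + \frac{6}{a}$
$b{\left(-4 \right)} \left(-3664\right) = \left(3 \left(-4\right) + \frac{6}{-4}\right) \left(-3664\right) = \left(-12 + 6 \left(- \frac{1}{4}\right)\right) \left(-3664\right) = \left(-12 - \frac{3}{2}\right) \left(-3664\right) = \left(- \frac{27}{2}\right) \left(-3664\right) = 49464$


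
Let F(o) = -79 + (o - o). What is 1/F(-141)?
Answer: -1/79 ≈ -0.012658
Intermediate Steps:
F(o) = -79 (F(o) = -79 + 0 = -79)
1/F(-141) = 1/(-79) = -1/79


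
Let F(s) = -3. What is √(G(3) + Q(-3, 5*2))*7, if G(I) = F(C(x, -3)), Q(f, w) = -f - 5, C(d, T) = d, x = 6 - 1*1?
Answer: 7*I*√5 ≈ 15.652*I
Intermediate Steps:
x = 5 (x = 6 - 1 = 5)
Q(f, w) = -5 - f
G(I) = -3
√(G(3) + Q(-3, 5*2))*7 = √(-3 + (-5 - 1*(-3)))*7 = √(-3 + (-5 + 3))*7 = √(-3 - 2)*7 = √(-5)*7 = (I*√5)*7 = 7*I*√5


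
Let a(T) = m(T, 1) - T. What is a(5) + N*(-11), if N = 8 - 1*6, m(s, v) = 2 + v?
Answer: -24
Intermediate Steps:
N = 2 (N = 8 - 6 = 2)
a(T) = 3 - T (a(T) = (2 + 1) - T = 3 - T)
a(5) + N*(-11) = (3 - 1*5) + 2*(-11) = (3 - 5) - 22 = -2 - 22 = -24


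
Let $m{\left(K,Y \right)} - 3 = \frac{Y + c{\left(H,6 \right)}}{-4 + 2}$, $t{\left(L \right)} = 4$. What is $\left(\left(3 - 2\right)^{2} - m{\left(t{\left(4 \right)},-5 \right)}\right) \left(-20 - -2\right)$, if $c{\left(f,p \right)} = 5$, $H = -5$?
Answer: $36$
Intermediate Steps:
$m{\left(K,Y \right)} = \frac{1}{2} - \frac{Y}{2}$ ($m{\left(K,Y \right)} = 3 + \frac{Y + 5}{-4 + 2} = 3 + \frac{5 + Y}{-2} = 3 + \left(5 + Y\right) \left(- \frac{1}{2}\right) = 3 - \left(\frac{5}{2} + \frac{Y}{2}\right) = \frac{1}{2} - \frac{Y}{2}$)
$\left(\left(3 - 2\right)^{2} - m{\left(t{\left(4 \right)},-5 \right)}\right) \left(-20 - -2\right) = \left(\left(3 - 2\right)^{2} - \left(\frac{1}{2} - - \frac{5}{2}\right)\right) \left(-20 - -2\right) = \left(1^{2} - \left(\frac{1}{2} + \frac{5}{2}\right)\right) \left(-20 + 2\right) = \left(1 - 3\right) \left(-18\right) = \left(-2\right) \left(-18\right) = 36$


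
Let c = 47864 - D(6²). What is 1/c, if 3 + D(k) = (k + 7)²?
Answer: 1/46018 ≈ 2.1731e-5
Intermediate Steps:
D(k) = -3 + (7 + k)² (D(k) = -3 + (k + 7)² = -3 + (7 + k)²)
c = 46018 (c = 47864 - (-3 + (7 + 6²)²) = 47864 - (-3 + (7 + 36)²) = 47864 - (-3 + 43²) = 47864 - (-3 + 1849) = 47864 - 1*1846 = 47864 - 1846 = 46018)
1/c = 1/46018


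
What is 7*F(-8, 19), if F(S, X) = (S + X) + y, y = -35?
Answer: -168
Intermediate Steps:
F(S, X) = -35 + S + X (F(S, X) = (S + X) - 35 = -35 + S + X)
7*F(-8, 19) = 7*(-35 - 8 + 19) = 7*(-24) = -168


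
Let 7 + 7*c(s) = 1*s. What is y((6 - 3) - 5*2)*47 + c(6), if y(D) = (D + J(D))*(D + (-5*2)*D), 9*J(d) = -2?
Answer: -149696/7 ≈ -21385.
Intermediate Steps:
J(d) = -2/9 (J(d) = (1/9)*(-2) = -2/9)
c(s) = -1 + s/7 (c(s) = -1 + (1*s)/7 = -1 + s/7)
y(D) = -9*D*(-2/9 + D) (y(D) = (D - 2/9)*(D + (-5*2)*D) = (-2/9 + D)*(D - 10*D) = (-2/9 + D)*(-9*D) = -9*D*(-2/9 + D))
y((6 - 3) - 5*2)*47 + c(6) = (((6 - 3) - 5*2)*(2 - 9*((6 - 3) - 5*2)))*47 + (-1 + (1/7)*6) = ((3 - 10)*(2 - 9*(3 - 10)))*47 + (-1 + 6/7) = -7*(2 - 9*(-7))*47 - 1/7 = -7*(2 + 63)*47 - 1/7 = -7*65*47 - 1/7 = -455*47 - 1/7 = -21385 - 1/7 = -149696/7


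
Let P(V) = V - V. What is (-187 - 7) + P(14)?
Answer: -194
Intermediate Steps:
P(V) = 0
(-187 - 7) + P(14) = (-187 - 7) + 0 = -194 + 0 = -194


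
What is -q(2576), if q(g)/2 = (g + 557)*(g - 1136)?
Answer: -9023040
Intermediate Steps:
q(g) = 2*(-1136 + g)*(557 + g) (q(g) = 2*((g + 557)*(g - 1136)) = 2*((557 + g)*(-1136 + g)) = 2*((-1136 + g)*(557 + g)) = 2*(-1136 + g)*(557 + g))
-q(2576) = -(-1265504 - 1158*2576 + 2*2576**2) = -(-1265504 - 2983008 + 2*6635776) = -(-1265504 - 2983008 + 13271552) = -1*9023040 = -9023040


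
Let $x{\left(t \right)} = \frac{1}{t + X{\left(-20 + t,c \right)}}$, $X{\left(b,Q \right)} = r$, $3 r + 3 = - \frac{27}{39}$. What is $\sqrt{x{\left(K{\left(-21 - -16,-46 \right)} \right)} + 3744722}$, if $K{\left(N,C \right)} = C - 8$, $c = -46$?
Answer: $\frac{\sqrt{1930494054994}}{718} \approx 1935.1$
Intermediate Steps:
$r = - \frac{16}{13}$ ($r = -1 + \frac{\left(-27\right) \frac{1}{39}}{3} = -1 + \frac{1}{3} \left(- \frac{9}{13}\right) = -1 - \frac{3}{13} = - \frac{16}{13} \approx -1.2308$)
$X{\left(b,Q \right)} = - \frac{16}{13}$
$K{\left(N,C \right)} = -8 + C$
$x{\left(t \right)} = \frac{1}{- \frac{16}{13} + t}$ ($x{\left(t \right)} = \frac{1}{t - \frac{16}{13}} = \frac{1}{- \frac{16}{13} + t}$)
$\sqrt{x{\left(K{\left(-21 - -16,-46 \right)} \right)} + 3744722} = \sqrt{\frac{13}{-16 + 13 \left(-8 - 46\right)} + 3744722} = \sqrt{\frac{13}{-16 + 13 \left(-54\right)} + 3744722} = \sqrt{\frac{13}{-16 - 702} + 3744722} = \sqrt{\frac{13}{-718} + 3744722} = \sqrt{13 \left(- \frac{1}{718}\right) + 3744722} = \sqrt{- \frac{13}{718} + 3744722} = \sqrt{\frac{2688710383}{718}} = \frac{\sqrt{1930494054994}}{718}$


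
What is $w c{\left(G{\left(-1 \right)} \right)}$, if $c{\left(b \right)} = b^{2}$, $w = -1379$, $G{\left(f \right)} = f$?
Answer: $-1379$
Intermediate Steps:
$w c{\left(G{\left(-1 \right)} \right)} = - 1379 \left(-1\right)^{2} = \left(-1379\right) 1 = -1379$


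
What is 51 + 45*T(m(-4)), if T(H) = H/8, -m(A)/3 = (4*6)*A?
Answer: 1671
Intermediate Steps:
m(A) = -72*A (m(A) = -3*4*6*A = -72*A)
T(H) = H/8 (T(H) = H*(⅛) = H/8)
51 + 45*T(m(-4)) = 51 + 45*((-72*(-4))/8) = 51 + 45*((⅛)*288) = 51 + 45*36 = 51 + 1620 = 1671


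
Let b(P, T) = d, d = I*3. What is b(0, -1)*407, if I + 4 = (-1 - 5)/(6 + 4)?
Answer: -28083/5 ≈ -5616.6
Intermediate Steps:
I = -23/5 (I = -4 + (-1 - 5)/(6 + 4) = -4 - 6/10 = -4 - 6*1/10 = -4 - 3/5 = -23/5 ≈ -4.6000)
d = -69/5 (d = -23/5*3 = -69/5 ≈ -13.800)
b(P, T) = -69/5
b(0, -1)*407 = -69/5*407 = -28083/5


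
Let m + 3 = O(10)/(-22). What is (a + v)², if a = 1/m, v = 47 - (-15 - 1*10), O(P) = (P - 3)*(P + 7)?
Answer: 176836804/34225 ≈ 5166.9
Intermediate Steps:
O(P) = (-3 + P)*(7 + P)
m = -185/22 (m = -3 + (-21 + 10² + 4*10)/(-22) = -3 + (-21 + 100 + 40)*(-1/22) = -3 + 119*(-1/22) = -3 - 119/22 = -185/22 ≈ -8.4091)
v = 72 (v = 47 - (-15 - 10) = 47 - 1*(-25) = 47 + 25 = 72)
a = -22/185 (a = 1/(-185/22) = -22/185 ≈ -0.11892)
(a + v)² = (-22/185 + 72)² = (13298/185)² = 176836804/34225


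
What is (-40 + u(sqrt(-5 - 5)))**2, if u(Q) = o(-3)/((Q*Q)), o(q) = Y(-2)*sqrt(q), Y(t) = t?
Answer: (200 - I*sqrt(3))**2/25 ≈ 1599.9 - 27.713*I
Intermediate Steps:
o(q) = -2*sqrt(q)
u(Q) = -2*I*sqrt(3)/Q**2 (u(Q) = (-2*I*sqrt(3))/((Q*Q)) = (-2*I*sqrt(3))/(Q**2) = (-2*I*sqrt(3))/Q**2 = -2*I*sqrt(3)/Q**2)
(-40 + u(sqrt(-5 - 5)))**2 = (-40 - 2*I*sqrt(3)/(sqrt(-5 - 5))**2)**2 = (-40 - 2*I*sqrt(3)/(sqrt(-10))**2)**2 = (-40 - 2*I*sqrt(3)/(I*sqrt(10))**2)**2 = (-40 - 2*I*sqrt(3)*(-1/10))**2 = (-40 + I*sqrt(3)/5)**2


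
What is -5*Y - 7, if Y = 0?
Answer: -7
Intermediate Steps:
-5*Y - 7 = -5*0 - 7 = 0 - 7 = -7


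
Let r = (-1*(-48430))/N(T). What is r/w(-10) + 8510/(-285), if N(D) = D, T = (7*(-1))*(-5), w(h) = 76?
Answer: -9299/798 ≈ -11.653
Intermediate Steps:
T = 35 (T = -7*(-5) = 35)
r = 9686/7 (r = -1*(-48430)/35 = 48430*(1/35) = 9686/7 ≈ 1383.7)
r/w(-10) + 8510/(-285) = (9686/7)/76 + 8510/(-285) = (9686/7)*(1/76) + 8510*(-1/285) = 4843/266 - 1702/57 = -9299/798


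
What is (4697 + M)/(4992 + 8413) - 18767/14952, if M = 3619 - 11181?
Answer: -8411689/5726616 ≈ -1.4689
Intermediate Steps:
M = -7562
(4697 + M)/(4992 + 8413) - 18767/14952 = (4697 - 7562)/(4992 + 8413) - 18767/14952 = -2865/13405 - 18767*1/14952 = -2865*1/13405 - 2681/2136 = -573/2681 - 2681/2136 = -8411689/5726616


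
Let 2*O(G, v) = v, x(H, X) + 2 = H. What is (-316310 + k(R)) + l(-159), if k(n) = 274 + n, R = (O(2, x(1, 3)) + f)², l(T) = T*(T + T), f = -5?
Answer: -1061775/4 ≈ -2.6544e+5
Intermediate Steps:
x(H, X) = -2 + H
O(G, v) = v/2
l(T) = 2*T² (l(T) = T*(2*T) = 2*T²)
R = 121/4 (R = ((-2 + 1)/2 - 5)² = ((½)*(-1) - 5)² = (-½ - 5)² = (-11/2)² = 121/4 ≈ 30.250)
(-316310 + k(R)) + l(-159) = (-316310 + (274 + 121/4)) + 2*(-159)² = (-316310 + 1217/4) + 2*25281 = -1264023/4 + 50562 = -1061775/4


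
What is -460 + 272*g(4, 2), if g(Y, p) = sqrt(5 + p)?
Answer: -460 + 272*sqrt(7) ≈ 259.64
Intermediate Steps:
-460 + 272*g(4, 2) = -460 + 272*sqrt(5 + 2) = -460 + 272*sqrt(7)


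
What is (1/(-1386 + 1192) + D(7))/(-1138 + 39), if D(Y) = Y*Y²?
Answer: -66541/213206 ≈ -0.31210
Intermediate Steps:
D(Y) = Y³
(1/(-1386 + 1192) + D(7))/(-1138 + 39) = (1/(-1386 + 1192) + 7³)/(-1138 + 39) = (1/(-194) + 343)/(-1099) = (-1/194 + 343)*(-1/1099) = (66541/194)*(-1/1099) = -66541/213206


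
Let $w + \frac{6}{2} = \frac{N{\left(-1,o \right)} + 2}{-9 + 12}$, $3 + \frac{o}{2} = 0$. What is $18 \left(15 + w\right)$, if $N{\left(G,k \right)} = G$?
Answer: $222$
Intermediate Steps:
$o = -6$ ($o = -6 + 2 \cdot 0 = -6 + 0 = -6$)
$w = - \frac{8}{3}$ ($w = -3 + \frac{-1 + 2}{-9 + 12} = -3 + 1 \cdot \frac{1}{3} = -3 + \frac{1}{3} = - \frac{8}{3} \approx -2.6667$)
$18 \left(15 + w\right) = 18 \left(15 - \frac{8}{3}\right) = 18 \cdot \frac{37}{3} = 222$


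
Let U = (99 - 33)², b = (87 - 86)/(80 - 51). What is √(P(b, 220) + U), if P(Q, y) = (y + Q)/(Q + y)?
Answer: √4357 ≈ 66.008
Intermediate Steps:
b = 1/29 ≈ 0.034483
P(Q, y) = 1 (P(Q, y) = (Q + y)/(Q + y) = 1)
U = 4356 (U = 66² = 4356)
√(P(b, 220) + U) = √(1 + 4356) = √4357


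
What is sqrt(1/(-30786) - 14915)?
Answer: I*sqrt(14136105858126)/30786 ≈ 122.13*I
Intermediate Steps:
sqrt(1/(-30786) - 14915) = sqrt(-1/30786 - 14915) = sqrt(-459173191/30786) = I*sqrt(14136105858126)/30786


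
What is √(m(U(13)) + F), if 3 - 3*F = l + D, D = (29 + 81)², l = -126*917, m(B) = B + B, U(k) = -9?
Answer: √310173/3 ≈ 185.64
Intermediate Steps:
m(B) = 2*B
l = -115542
D = 12100 (D = 110² = 12100)
F = 103445/3 (F = 1 - (-115542 + 12100)/3 = 1 - ⅓*(-103442) = 1 + 103442/3 = 103445/3 ≈ 34482.)
√(m(U(13)) + F) = √(2*(-9) + 103445/3) = √(-18 + 103445/3) = √(103391/3) = √310173/3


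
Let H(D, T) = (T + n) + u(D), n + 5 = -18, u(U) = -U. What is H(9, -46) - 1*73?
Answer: -151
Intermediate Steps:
n = -23 (n = -5 - 18 = -23)
H(D, T) = -23 + T - D (H(D, T) = (T - 23) - D = (-23 + T) - D = -23 + T - D)
H(9, -46) - 1*73 = (-23 - 46 - 1*9) - 1*73 = (-23 - 46 - 9) - 73 = -78 - 73 = -151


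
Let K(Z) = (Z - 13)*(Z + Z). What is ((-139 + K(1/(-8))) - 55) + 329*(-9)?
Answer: -100855/32 ≈ -3151.7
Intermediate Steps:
K(Z) = 2*Z*(-13 + Z) (K(Z) = (-13 + Z)*(2*Z) = 2*Z*(-13 + Z))
((-139 + K(1/(-8))) - 55) + 329*(-9) = ((-139 + 2*(-13 + 1/(-8))/(-8)) - 55) + 329*(-9) = ((-139 + 2*(-⅛)*(-13 - ⅛)) - 55) - 2961 = ((-139 + 2*(-⅛)*(-105/8)) - 55) - 2961 = ((-139 + 105/32) - 55) - 2961 = (-4343/32 - 55) - 2961 = -6103/32 - 2961 = -100855/32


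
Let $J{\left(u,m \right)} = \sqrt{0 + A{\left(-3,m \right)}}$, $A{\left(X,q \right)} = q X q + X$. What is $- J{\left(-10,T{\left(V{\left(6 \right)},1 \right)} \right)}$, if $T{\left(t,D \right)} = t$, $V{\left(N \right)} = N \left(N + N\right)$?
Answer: $- i \sqrt{15555} \approx - 124.72 i$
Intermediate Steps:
$V{\left(N \right)} = 2 N^{2}$ ($V{\left(N \right)} = N 2 N = 2 N^{2}$)
$A{\left(X,q \right)} = X + X q^{2}$ ($A{\left(X,q \right)} = X q q + X = X q^{2} + X = X + X q^{2}$)
$J{\left(u,m \right)} = \sqrt{-3 - 3 m^{2}}$ ($J{\left(u,m \right)} = \sqrt{0 - 3 \left(1 + m^{2}\right)} = \sqrt{0 - \left(3 + 3 m^{2}\right)} = \sqrt{-3 - 3 m^{2}}$)
$- J{\left(-10,T{\left(V{\left(6 \right)},1 \right)} \right)} = - \sqrt{-3 - 3 \left(2 \cdot 6^{2}\right)^{2}} = - \sqrt{-3 - 3 \left(2 \cdot 36\right)^{2}} = - \sqrt{-3 - 3 \cdot 72^{2}} = - \sqrt{-3 - 15552} = - \sqrt{-15555} = - i \sqrt{15555}$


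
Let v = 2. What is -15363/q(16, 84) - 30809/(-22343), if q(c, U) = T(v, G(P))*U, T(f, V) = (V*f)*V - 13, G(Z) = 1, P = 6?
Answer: 123907675/6881644 ≈ 18.006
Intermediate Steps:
T(f, V) = -13 + f*V**2 (T(f, V) = f*V**2 - 13 = -13 + f*V**2)
q(c, U) = -11*U (q(c, U) = (-13 + 2*1**2)*U = (-13 + 2*1)*U = (-13 + 2)*U = -11*U)
-15363/q(16, 84) - 30809/(-22343) = -15363/((-11*84)) - 30809/(-22343) = -15363/(-924) - 30809*(-1/22343) = -15363*(-1/924) + 30809/22343 = 5121/308 + 30809/22343 = 123907675/6881644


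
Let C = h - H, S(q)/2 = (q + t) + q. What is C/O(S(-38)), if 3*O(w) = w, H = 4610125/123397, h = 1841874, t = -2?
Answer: -227277115853/6416644 ≈ -35420.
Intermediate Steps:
S(q) = -4 + 4*q (S(q) = 2*((q - 2) + q) = 2*((-2 + q) + q) = 2*(-2 + 2*q) = -4 + 4*q)
H = 4610125/123397 (H = 4610125*(1/123397) = 4610125/123397 ≈ 37.360)
O(w) = w/3
C = 227277115853/123397 (C = 1841874 - 1*4610125/123397 = 1841874 - 4610125/123397 = 227277115853/123397 ≈ 1.8418e+6)
C/O(S(-38)) = 227277115853/(123397*(((-4 + 4*(-38))/3))) = 227277115853/(123397*(((-4 - 152)/3))) = 227277115853/(123397*(((1/3)*(-156)))) = (227277115853/123397)/(-52) = (227277115853/123397)*(-1/52) = -227277115853/6416644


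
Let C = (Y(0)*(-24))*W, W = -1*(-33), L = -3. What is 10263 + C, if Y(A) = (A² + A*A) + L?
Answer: 12639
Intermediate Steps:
Y(A) = -3 + 2*A² (Y(A) = (A² + A*A) - 3 = (A² + A²) - 3 = 2*A² - 3 = -3 + 2*A²)
W = 33
C = 2376 (C = ((-3 + 2*0²)*(-24))*33 = ((-3 + 2*0)*(-24))*33 = ((-3 + 0)*(-24))*33 = -3*(-24)*33 = 72*33 = 2376)
10263 + C = 10263 + 2376 = 12639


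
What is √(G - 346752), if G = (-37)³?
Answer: I*√397405 ≈ 630.4*I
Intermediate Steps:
G = -50653
√(G - 346752) = √(-50653 - 346752) = √(-397405) = I*√397405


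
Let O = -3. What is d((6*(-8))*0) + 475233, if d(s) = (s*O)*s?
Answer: 475233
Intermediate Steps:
d(s) = -3*s**2 (d(s) = (s*(-3))*s = (-3*s)*s = -3*s**2)
d((6*(-8))*0) + 475233 = -3*((6*(-8))*0)**2 + 475233 = -3*(-48*0)**2 + 475233 = -3*0**2 + 475233 = -3*0 + 475233 = 0 + 475233 = 475233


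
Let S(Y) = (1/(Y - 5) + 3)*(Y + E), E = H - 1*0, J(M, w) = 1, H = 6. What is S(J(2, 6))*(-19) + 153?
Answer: -851/4 ≈ -212.75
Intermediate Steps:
E = 6 (E = 6 - 1*0 = 6 + 0 = 6)
S(Y) = (3 + 1/(-5 + Y))*(6 + Y) (S(Y) = (1/(Y - 5) + 3)*(Y + 6) = (1/(-5 + Y) + 3)*(6 + Y) = (3 + 1/(-5 + Y))*(6 + Y))
S(J(2, 6))*(-19) + 153 = ((-84 + 3*1**2 + 4*1)/(-5 + 1))*(-19) + 153 = ((-84 + 3*1 + 4)/(-4))*(-19) + 153 = -(-84 + 3 + 4)/4*(-19) + 153 = -1/4*(-77)*(-19) + 153 = (77/4)*(-19) + 153 = -1463/4 + 153 = -851/4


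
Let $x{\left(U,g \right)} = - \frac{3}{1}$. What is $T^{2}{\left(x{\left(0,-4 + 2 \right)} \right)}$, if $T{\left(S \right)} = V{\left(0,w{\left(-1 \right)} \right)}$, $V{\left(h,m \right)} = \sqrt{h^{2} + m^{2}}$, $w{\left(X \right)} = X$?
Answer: $1$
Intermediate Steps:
$x{\left(U,g \right)} = -3$ ($x{\left(U,g \right)} = \left(-3\right) 1 = -3$)
$T{\left(S \right)} = 1$ ($T{\left(S \right)} = \sqrt{0^{2} + \left(-1\right)^{2}} = \sqrt{0 + 1} = \sqrt{1} = 1$)
$T^{2}{\left(x{\left(0,-4 + 2 \right)} \right)} = 1^{2} = 1$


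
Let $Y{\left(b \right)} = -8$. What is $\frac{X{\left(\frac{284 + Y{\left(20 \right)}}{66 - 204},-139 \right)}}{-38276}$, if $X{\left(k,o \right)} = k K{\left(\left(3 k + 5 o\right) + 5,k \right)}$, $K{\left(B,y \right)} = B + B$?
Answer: $- \frac{696}{9569} \approx -0.072735$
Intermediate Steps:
$K{\left(B,y \right)} = 2 B$
$X{\left(k,o \right)} = k \left(10 + 6 k + 10 o\right)$ ($X{\left(k,o \right)} = k 2 \left(\left(3 k + 5 o\right) + 5\right) = k 2 \left(5 + 3 k + 5 o\right) = k \left(10 + 6 k + 10 o\right)$)
$\frac{X{\left(\frac{284 + Y{\left(20 \right)}}{66 - 204},-139 \right)}}{-38276} = \frac{2 \frac{284 - 8}{66 - 204} \left(5 + 3 \frac{284 - 8}{66 - 204} + 5 \left(-139\right)\right)}{-38276} = 2 \frac{276}{-138} \left(5 + 3 \frac{276}{-138} - 695\right) \left(- \frac{1}{38276}\right) = 2 \cdot 276 \left(- \frac{1}{138}\right) \left(5 + 3 \cdot 276 \left(- \frac{1}{138}\right) - 695\right) \left(- \frac{1}{38276}\right) = 2 \left(-2\right) \left(5 + 3 \left(-2\right) - 695\right) \left(- \frac{1}{38276}\right) = 2 \left(-2\right) \left(5 - 6 - 695\right) \left(- \frac{1}{38276}\right) = 2 \left(-2\right) \left(-696\right) \left(- \frac{1}{38276}\right) = 2784 \left(- \frac{1}{38276}\right) = - \frac{696}{9569}$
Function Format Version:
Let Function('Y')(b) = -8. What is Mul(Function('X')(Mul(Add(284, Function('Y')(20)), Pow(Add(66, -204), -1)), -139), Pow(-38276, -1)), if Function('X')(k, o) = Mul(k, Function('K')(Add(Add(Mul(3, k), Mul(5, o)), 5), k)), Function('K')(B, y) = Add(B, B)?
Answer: Rational(-696, 9569) ≈ -0.072735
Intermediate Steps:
Function('K')(B, y) = Mul(2, B)
Function('X')(k, o) = Mul(k, Add(10, Mul(6, k), Mul(10, o))) (Function('X')(k, o) = Mul(k, Mul(2, Add(Add(Mul(3, k), Mul(5, o)), 5))) = Mul(k, Mul(2, Add(5, Mul(3, k), Mul(5, o)))) = Mul(k, Add(10, Mul(6, k), Mul(10, o))))
Mul(Function('X')(Mul(Add(284, Function('Y')(20)), Pow(Add(66, -204), -1)), -139), Pow(-38276, -1)) = Mul(Mul(2, Mul(Add(284, -8), Pow(Add(66, -204), -1)), Add(5, Mul(3, Mul(Add(284, -8), Pow(Add(66, -204), -1))), Mul(5, -139))), Pow(-38276, -1)) = Mul(Mul(2, Mul(276, Pow(-138, -1)), Add(5, Mul(3, Mul(276, Pow(-138, -1))), -695)), Rational(-1, 38276)) = Mul(Mul(2, Mul(276, Rational(-1, 138)), Add(5, Mul(3, Mul(276, Rational(-1, 138))), -695)), Rational(-1, 38276)) = Mul(Mul(2, -2, Add(5, Mul(3, -2), -695)), Rational(-1, 38276)) = Mul(Mul(2, -2, Add(5, -6, -695)), Rational(-1, 38276)) = Mul(Mul(2, -2, -696), Rational(-1, 38276)) = Mul(2784, Rational(-1, 38276)) = Rational(-696, 9569)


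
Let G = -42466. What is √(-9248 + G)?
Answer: 39*I*√34 ≈ 227.41*I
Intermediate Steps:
√(-9248 + G) = √(-9248 - 42466) = √(-51714) = 39*I*√34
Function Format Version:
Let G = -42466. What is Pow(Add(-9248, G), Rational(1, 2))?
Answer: Mul(39, I, Pow(34, Rational(1, 2))) ≈ Mul(227.41, I)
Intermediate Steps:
Pow(Add(-9248, G), Rational(1, 2)) = Pow(Add(-9248, -42466), Rational(1, 2)) = Pow(-51714, Rational(1, 2)) = Mul(39, I, Pow(34, Rational(1, 2)))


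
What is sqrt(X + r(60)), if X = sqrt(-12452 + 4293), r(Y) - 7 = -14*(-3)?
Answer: sqrt(49 + I*sqrt(8159)) ≈ 8.711 + 5.1847*I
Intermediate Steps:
r(Y) = 49 (r(Y) = 7 - 14*(-3) = 7 + 42 = 49)
X = I*sqrt(8159) (X = sqrt(-8159) = I*sqrt(8159) ≈ 90.327*I)
sqrt(X + r(60)) = sqrt(I*sqrt(8159) + 49) = sqrt(49 + I*sqrt(8159))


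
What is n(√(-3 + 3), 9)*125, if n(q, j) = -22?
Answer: -2750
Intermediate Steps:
n(√(-3 + 3), 9)*125 = -22*125 = -2750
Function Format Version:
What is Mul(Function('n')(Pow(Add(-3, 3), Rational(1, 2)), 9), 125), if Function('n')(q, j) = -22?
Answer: -2750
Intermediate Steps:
Mul(Function('n')(Pow(Add(-3, 3), Rational(1, 2)), 9), 125) = Mul(-22, 125) = -2750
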